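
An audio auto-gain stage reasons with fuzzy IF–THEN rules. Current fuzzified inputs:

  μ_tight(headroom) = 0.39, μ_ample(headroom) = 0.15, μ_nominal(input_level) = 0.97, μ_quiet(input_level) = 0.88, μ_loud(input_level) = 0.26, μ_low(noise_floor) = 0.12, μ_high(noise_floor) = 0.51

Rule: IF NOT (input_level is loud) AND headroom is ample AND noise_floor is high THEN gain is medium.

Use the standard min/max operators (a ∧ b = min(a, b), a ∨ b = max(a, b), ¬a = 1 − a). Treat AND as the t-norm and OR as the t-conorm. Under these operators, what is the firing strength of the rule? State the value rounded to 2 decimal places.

firing strength: ¬loud=1−0.26=0.74, ample=0.15, high=0.51; AND[min(a, b)] → w = 0.15

0.15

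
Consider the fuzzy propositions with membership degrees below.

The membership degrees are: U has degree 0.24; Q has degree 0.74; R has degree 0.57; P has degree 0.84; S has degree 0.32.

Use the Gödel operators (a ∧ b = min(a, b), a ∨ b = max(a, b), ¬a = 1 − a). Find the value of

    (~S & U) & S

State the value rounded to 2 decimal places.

~S = 1 − 0.32 = 0.68
~S & U = min(a, b) on (0.68, 0.24) = 0.24
(~S & U) & S = min(a, b) on (0.24, 0.32) = 0.24

0.24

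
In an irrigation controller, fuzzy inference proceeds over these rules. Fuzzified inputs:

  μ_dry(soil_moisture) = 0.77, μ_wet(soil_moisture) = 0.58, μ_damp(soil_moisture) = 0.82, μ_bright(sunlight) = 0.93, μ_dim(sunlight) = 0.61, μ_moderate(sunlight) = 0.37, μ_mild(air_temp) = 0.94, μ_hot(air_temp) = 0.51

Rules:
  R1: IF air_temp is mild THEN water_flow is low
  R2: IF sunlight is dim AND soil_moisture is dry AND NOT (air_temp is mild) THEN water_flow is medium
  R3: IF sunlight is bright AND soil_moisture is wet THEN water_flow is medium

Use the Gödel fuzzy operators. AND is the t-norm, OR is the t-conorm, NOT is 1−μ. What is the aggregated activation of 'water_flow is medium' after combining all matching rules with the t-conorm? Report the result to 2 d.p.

R1: mild=0.94 → w = 0.94
R2: dim=0.61, dry=0.77, ¬mild=1−0.94=0.06; AND[min(a, b)] → w = 0.06
R3: bright=0.93, wet=0.58; AND[min(a, b)] → w = 0.58
Rules with consequent 'medium': {R2, R3} → strengths 0.06, 0.58
Aggregate via t-conorm [max(a, b)]: 0.58

0.58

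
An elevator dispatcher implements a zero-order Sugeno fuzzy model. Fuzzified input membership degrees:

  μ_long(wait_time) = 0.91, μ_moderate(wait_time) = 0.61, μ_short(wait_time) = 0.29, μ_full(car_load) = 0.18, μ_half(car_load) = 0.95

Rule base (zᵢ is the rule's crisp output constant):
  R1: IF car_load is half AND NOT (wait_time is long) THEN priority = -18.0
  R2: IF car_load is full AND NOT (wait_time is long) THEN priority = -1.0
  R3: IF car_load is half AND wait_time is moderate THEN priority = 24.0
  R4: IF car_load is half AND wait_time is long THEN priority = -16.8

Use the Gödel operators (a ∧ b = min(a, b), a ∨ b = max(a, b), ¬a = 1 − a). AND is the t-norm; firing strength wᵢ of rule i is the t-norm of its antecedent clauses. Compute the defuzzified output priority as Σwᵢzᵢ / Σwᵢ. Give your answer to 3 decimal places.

R1 (z=-18.0): half=0.95, ¬long=1−0.91=0.09; AND[min(a, b)] → w = 0.09
R2 (z=-1.0): full=0.18, ¬long=1−0.91=0.09; AND[min(a, b)] → w = 0.09
R3 (z=24.0): half=0.95, moderate=0.61; AND[min(a, b)] → w = 0.61
R4 (z=-16.8): half=0.95, long=0.91; AND[min(a, b)] → w = 0.91
Weighted average = (0.09·-18.0 + 0.09·-1.0 + 0.61·24.0 + 0.91·-16.8) / (0.09 + 0.09 + 0.61 + 0.91)
  = -2.3580 / 1.7000 = -1.387

-1.387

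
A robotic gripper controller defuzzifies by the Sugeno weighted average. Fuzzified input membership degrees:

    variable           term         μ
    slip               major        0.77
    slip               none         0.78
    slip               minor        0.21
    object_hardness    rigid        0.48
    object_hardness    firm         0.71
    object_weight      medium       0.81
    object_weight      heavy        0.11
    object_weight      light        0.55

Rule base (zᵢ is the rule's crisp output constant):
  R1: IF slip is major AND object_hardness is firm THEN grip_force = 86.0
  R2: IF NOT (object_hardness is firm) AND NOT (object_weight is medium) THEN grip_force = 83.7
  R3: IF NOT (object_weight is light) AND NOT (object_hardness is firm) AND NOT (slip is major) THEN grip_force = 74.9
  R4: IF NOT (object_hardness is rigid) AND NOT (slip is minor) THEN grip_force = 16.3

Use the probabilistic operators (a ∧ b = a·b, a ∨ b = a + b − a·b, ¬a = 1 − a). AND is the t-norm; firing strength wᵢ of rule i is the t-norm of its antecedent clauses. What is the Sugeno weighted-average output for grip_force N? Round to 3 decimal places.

R1 (z=86.0): major=0.77, firm=0.71; AND[a·b] → w = 0.5467
R2 (z=83.7): ¬firm=1−0.71=0.29, ¬medium=1−0.81=0.19; AND[a·b] → w = 0.0551
R3 (z=74.9): ¬light=1−0.55=0.45, ¬firm=1−0.71=0.29, ¬major=1−0.77=0.23; AND[a·b] → w = 0.0300
R4 (z=16.3): ¬rigid=1−0.48=0.52, ¬minor=1−0.21=0.79; AND[a·b] → w = 0.4108
Weighted average = (0.5467·86.0 + 0.0551·83.7 + 0.0300·74.9 + 0.4108·16.3) / (0.5467 + 0.0551 + 0.0300 + 0.4108)
  = 60.5722 / 1.0426 = 58.096

58.096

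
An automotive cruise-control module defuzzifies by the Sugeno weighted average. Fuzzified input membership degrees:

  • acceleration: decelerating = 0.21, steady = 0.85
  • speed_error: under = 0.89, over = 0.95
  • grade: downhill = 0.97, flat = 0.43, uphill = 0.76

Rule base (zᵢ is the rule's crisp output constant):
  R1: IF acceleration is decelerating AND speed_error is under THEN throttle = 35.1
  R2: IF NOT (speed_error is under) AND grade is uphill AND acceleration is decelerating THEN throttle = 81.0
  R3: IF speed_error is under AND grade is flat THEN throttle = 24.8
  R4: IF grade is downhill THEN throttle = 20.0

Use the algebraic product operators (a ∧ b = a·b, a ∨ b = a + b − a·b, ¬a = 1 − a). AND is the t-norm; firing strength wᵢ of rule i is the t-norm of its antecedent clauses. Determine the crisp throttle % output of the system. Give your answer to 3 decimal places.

R1 (z=35.1): decelerating=0.21, under=0.89; AND[a·b] → w = 0.1869
R2 (z=81.0): ¬under=1−0.89=0.11, uphill=0.76, decelerating=0.21; AND[a·b] → w = 0.0176
R3 (z=24.8): under=0.89, flat=0.43; AND[a·b] → w = 0.3827
R4 (z=20.0): downhill=0.97 → w = 0.9700
Weighted average = (0.1869·35.1 + 0.0176·81.0 + 0.3827·24.8 + 0.9700·20.0) / (0.1869 + 0.0176 + 0.3827 + 0.9700)
  = 36.8732 / 1.5572 = 23.680

23.680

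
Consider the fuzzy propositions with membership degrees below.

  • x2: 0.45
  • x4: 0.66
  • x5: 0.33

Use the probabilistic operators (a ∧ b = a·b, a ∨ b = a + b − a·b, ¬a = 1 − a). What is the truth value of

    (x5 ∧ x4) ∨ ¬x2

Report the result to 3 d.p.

x5 ∧ x4 = a·b on (0.3300, 0.6600) = 0.2178
¬x2 = 1 − 0.4500 = 0.5500
(x5 ∧ x4) ∨ ¬x2 = a + b − a·b on (0.2178, 0.5500) = 0.6480

0.648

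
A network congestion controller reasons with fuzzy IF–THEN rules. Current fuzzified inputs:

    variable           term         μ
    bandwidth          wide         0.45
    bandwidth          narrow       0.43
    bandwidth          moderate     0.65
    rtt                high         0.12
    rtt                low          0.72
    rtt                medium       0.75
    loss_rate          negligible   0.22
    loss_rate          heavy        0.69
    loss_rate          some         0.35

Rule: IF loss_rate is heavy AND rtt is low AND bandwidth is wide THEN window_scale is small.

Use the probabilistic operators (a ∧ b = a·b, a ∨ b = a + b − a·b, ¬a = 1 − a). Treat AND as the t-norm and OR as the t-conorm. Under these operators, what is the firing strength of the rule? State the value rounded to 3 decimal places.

0.224

firing strength: heavy=0.69, low=0.72, wide=0.45; AND[a·b] → w = 0.2236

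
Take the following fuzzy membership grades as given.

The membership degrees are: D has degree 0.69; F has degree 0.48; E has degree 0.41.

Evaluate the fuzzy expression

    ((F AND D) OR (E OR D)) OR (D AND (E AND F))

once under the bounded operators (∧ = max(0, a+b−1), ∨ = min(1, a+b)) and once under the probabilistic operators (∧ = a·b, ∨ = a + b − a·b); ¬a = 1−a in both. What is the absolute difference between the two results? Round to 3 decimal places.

Under bounded:
  F AND D = max(0, a+b−1) on (0.48, 0.69) = 0.17
  E OR D = min(1, a+b) on (0.41, 0.69) = 1.00
  (F AND D) OR (E OR D) = min(1, a+b) on (0.17, 1.00) = 1.00
  E AND F = max(0, a+b−1) on (0.41, 0.48) = 0.00
  D AND (E AND F) = max(0, a+b−1) on (0.69, 0.00) = 0.00
  ((F AND D) OR (E OR D)) OR (D AND (E AND F)) = min(1, a+b) on (1.00, 0.00) = 1.00
  → value = 1.0000
Under probabilistic:
  F AND D = a·b on (0.4800, 0.6900) = 0.3312
  E OR D = a + b − a·b on (0.4100, 0.6900) = 0.8171
  (F AND D) OR (E OR D) = a + b − a·b on (0.3312, 0.8171) = 0.8777
  E AND F = a·b on (0.4100, 0.4800) = 0.1968
  D AND (E AND F) = a·b on (0.6900, 0.1968) = 0.1358
  ((F AND D) OR (E OR D)) OR (D AND (E AND F)) = a + b − a·b on (0.8777, 0.1358) = 0.8943
  → value = 0.8943
|1.0000 − 0.8943| = 0.106

0.106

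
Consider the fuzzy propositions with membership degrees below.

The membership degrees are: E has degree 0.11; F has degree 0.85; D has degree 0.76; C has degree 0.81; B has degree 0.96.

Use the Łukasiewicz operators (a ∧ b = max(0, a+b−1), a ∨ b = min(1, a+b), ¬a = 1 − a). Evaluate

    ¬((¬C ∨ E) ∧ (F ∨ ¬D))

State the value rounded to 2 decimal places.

0.70

¬C = 1 − 0.81 = 0.19
¬C ∨ E = min(1, a+b) on (0.19, 0.11) = 0.30
¬D = 1 − 0.76 = 0.24
F ∨ ¬D = min(1, a+b) on (0.85, 0.24) = 1.00
(¬C ∨ E) ∧ (F ∨ ¬D) = max(0, a+b−1) on (0.30, 1.00) = 0.30
¬((¬C ∨ E) ∧ (F ∨ ¬D)) = 1 − 0.30 = 0.70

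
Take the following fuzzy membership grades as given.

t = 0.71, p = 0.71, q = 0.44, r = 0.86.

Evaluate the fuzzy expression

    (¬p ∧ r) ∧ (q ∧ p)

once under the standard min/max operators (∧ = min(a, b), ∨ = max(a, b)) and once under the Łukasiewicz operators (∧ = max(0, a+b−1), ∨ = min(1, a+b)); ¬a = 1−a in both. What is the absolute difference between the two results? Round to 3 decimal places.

0.290

Under standard min/max:
  ¬p = 1 − 0.71 = 0.29
  ¬p ∧ r = min(a, b) on (0.29, 0.86) = 0.29
  q ∧ p = min(a, b) on (0.44, 0.71) = 0.44
  (¬p ∧ r) ∧ (q ∧ p) = min(a, b) on (0.29, 0.44) = 0.29
  → value = 0.2900
Under Łukasiewicz:
  ¬p = 1 − 0.71 = 0.29
  ¬p ∧ r = max(0, a+b−1) on (0.29, 0.86) = 0.15
  q ∧ p = max(0, a+b−1) on (0.44, 0.71) = 0.15
  (¬p ∧ r) ∧ (q ∧ p) = max(0, a+b−1) on (0.15, 0.15) = 0.00
  → value = 0.0000
|0.2900 − 0.0000| = 0.290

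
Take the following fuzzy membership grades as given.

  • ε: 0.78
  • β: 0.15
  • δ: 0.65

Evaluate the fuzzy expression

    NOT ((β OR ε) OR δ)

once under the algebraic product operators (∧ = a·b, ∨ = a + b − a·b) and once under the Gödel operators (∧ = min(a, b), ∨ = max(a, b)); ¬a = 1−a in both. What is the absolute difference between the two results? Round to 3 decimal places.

0.155

Under algebraic product:
  β OR ε = a + b − a·b on (0.1500, 0.7800) = 0.8130
  (β OR ε) OR δ = a + b − a·b on (0.8130, 0.6500) = 0.9345
  NOT ((β OR ε) OR δ) = 1 − 0.9345 = 0.0655
  → value = 0.0655
Under Gödel:
  β OR ε = max(a, b) on (0.15, 0.78) = 0.78
  (β OR ε) OR δ = max(a, b) on (0.78, 0.65) = 0.78
  NOT ((β OR ε) OR δ) = 1 − 0.78 = 0.22
  → value = 0.2200
|0.0655 − 0.2200| = 0.155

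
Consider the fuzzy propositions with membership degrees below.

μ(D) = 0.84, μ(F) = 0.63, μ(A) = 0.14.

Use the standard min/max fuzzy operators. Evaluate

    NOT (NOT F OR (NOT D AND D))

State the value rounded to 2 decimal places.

0.63

NOT F = 1 − 0.63 = 0.37
NOT D = 1 − 0.84 = 0.16
NOT D AND D = min(a, b) on (0.16, 0.84) = 0.16
NOT F OR (NOT D AND D) = max(a, b) on (0.37, 0.16) = 0.37
NOT (NOT F OR (NOT D AND D)) = 1 − 0.37 = 0.63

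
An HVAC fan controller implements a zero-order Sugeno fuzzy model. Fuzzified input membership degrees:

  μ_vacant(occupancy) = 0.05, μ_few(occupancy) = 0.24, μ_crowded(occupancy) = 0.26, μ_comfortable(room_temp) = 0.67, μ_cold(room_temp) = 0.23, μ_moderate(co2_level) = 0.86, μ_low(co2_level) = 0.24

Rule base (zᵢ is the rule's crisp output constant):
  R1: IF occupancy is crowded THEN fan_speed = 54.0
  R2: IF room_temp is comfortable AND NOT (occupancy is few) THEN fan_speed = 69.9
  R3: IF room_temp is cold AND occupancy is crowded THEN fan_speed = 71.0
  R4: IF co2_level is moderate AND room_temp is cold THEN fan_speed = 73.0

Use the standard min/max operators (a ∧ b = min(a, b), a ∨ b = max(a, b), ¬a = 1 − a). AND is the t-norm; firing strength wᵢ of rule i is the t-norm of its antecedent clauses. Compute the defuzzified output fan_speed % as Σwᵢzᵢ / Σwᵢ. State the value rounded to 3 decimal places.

R1 (z=54.0): crowded=0.26 → w = 0.26
R2 (z=69.9): comfortable=0.67, ¬few=1−0.24=0.76; AND[min(a, b)] → w = 0.67
R3 (z=71.0): cold=0.23, crowded=0.26; AND[min(a, b)] → w = 0.23
R4 (z=73.0): moderate=0.86, cold=0.23; AND[min(a, b)] → w = 0.23
Weighted average = (0.26·54.0 + 0.67·69.9 + 0.23·71.0 + 0.23·73.0) / (0.26 + 0.67 + 0.23 + 0.23)
  = 93.9930 / 1.3900 = 67.621

67.621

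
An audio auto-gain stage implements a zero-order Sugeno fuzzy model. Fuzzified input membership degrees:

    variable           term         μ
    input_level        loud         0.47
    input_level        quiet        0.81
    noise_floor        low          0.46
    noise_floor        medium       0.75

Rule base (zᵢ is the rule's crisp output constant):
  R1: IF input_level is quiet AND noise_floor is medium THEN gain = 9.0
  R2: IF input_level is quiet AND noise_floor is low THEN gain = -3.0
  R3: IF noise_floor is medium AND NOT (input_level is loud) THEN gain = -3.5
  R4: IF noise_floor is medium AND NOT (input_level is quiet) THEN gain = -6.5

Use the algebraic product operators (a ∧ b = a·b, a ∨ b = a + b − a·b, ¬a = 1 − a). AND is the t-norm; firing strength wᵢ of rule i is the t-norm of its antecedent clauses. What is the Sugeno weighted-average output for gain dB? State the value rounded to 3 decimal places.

R1 (z=9.0): quiet=0.81, medium=0.75; AND[a·b] → w = 0.6075
R2 (z=-3.0): quiet=0.81, low=0.46; AND[a·b] → w = 0.3726
R3 (z=-3.5): medium=0.75, ¬loud=1−0.47=0.53; AND[a·b] → w = 0.3975
R4 (z=-6.5): medium=0.75, ¬quiet=1−0.81=0.19; AND[a·b] → w = 0.1425
Weighted average = (0.6075·9.0 + 0.3726·-3.0 + 0.3975·-3.5 + 0.1425·-6.5) / (0.6075 + 0.3726 + 0.3975 + 0.1425)
  = 2.0322 / 1.5201 = 1.337

1.337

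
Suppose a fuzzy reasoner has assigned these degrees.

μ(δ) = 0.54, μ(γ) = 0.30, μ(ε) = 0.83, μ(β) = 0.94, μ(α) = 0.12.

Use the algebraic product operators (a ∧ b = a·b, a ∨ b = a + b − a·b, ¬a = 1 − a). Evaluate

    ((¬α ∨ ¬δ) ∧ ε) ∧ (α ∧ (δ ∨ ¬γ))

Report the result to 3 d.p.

¬α = 1 − 0.1200 = 0.8800
¬δ = 1 − 0.5400 = 0.4600
¬α ∨ ¬δ = a + b − a·b on (0.8800, 0.4600) = 0.9352
(¬α ∨ ¬δ) ∧ ε = a·b on (0.9352, 0.8300) = 0.7762
¬γ = 1 − 0.3000 = 0.7000
δ ∨ ¬γ = a + b − a·b on (0.5400, 0.7000) = 0.8620
α ∧ (δ ∨ ¬γ) = a·b on (0.1200, 0.8620) = 0.1034
((¬α ∨ ¬δ) ∧ ε) ∧ (α ∧ (δ ∨ ¬γ)) = a·b on (0.7762, 0.1034) = 0.0803

0.080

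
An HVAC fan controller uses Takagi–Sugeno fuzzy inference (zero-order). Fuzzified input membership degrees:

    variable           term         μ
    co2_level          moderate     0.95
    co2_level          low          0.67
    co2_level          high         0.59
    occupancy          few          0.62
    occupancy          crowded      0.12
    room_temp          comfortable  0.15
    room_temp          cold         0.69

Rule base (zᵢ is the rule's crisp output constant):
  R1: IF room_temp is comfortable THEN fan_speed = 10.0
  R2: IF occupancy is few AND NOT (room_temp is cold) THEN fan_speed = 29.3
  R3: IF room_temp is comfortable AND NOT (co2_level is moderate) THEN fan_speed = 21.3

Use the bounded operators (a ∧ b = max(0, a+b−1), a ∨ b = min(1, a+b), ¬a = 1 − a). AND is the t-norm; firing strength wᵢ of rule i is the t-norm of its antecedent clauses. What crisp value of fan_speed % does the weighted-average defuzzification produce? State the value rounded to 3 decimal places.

10.000

R1 (z=10.0): comfortable=0.15 → w = 0.15
R2 (z=29.3): few=0.62, ¬cold=1−0.69=0.31; AND[max(0, a+b−1)] → w = 0.00
R3 (z=21.3): comfortable=0.15, ¬moderate=1−0.95=0.05; AND[max(0, a+b−1)] → w = 0.00
Weighted average = (0.15·10.0 + 0.00·29.3 + 0.00·21.3) / (0.15 + 0.00 + 0.00)
  = 1.5000 / 0.1500 = 10.000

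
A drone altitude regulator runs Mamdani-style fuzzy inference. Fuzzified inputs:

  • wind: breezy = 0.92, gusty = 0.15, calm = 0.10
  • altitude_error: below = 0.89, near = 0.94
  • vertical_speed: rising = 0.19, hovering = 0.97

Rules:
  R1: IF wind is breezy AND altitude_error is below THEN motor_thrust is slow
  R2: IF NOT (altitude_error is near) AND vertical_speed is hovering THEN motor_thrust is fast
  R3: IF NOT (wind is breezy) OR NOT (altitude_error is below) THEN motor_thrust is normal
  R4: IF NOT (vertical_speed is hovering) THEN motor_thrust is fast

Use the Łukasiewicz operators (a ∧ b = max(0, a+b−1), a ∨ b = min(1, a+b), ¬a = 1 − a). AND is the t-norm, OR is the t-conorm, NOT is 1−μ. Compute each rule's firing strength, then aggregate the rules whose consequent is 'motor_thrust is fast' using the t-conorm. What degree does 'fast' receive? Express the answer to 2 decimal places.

0.06

R1: breezy=0.92, below=0.89; AND[max(0, a+b−1)] → w = 0.81
R2: ¬near=1−0.94=0.06, hovering=0.97; AND[max(0, a+b−1)] → w = 0.03
R3: ¬breezy=1−0.92=0.08, ¬below=1−0.89=0.11; OR[min(1, a+b)] → w = 0.19
R4: ¬hovering=1−0.97=0.03 → w = 0.03
Rules with consequent 'fast': {R2, R4} → strengths 0.03, 0.03
Aggregate via t-conorm [min(1, a+b)]: 0.06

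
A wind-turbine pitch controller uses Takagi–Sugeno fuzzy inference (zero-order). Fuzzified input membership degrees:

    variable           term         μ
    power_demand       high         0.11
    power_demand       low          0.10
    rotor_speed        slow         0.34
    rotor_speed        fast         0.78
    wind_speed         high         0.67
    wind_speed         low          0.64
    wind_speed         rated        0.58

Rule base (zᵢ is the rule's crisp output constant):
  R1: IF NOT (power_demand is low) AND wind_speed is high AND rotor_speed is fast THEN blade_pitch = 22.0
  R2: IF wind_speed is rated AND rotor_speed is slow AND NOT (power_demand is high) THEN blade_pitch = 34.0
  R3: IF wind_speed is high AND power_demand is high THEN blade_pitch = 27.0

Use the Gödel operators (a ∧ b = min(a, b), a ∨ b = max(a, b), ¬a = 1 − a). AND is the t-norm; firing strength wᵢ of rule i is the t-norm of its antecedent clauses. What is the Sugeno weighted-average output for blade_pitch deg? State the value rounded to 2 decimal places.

26.13

R1 (z=22.0): ¬low=1−0.10=0.90, high=0.67, fast=0.78; AND[min(a, b)] → w = 0.67
R2 (z=34.0): rated=0.58, slow=0.34, ¬high=1−0.11=0.89; AND[min(a, b)] → w = 0.34
R3 (z=27.0): high=0.67, high=0.11; AND[min(a, b)] → w = 0.11
Weighted average = (0.67·22.0 + 0.34·34.0 + 0.11·27.0) / (0.67 + 0.34 + 0.11)
  = 29.2700 / 1.1200 = 26.13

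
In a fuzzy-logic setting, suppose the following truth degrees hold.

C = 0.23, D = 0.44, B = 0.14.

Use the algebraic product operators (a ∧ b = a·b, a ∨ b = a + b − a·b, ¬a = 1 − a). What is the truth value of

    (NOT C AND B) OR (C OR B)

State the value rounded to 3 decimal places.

0.409

NOT C = 1 − 0.2300 = 0.7700
NOT C AND B = a·b on (0.7700, 0.1400) = 0.1078
C OR B = a + b − a·b on (0.2300, 0.1400) = 0.3378
(NOT C AND B) OR (C OR B) = a + b − a·b on (0.1078, 0.3378) = 0.4092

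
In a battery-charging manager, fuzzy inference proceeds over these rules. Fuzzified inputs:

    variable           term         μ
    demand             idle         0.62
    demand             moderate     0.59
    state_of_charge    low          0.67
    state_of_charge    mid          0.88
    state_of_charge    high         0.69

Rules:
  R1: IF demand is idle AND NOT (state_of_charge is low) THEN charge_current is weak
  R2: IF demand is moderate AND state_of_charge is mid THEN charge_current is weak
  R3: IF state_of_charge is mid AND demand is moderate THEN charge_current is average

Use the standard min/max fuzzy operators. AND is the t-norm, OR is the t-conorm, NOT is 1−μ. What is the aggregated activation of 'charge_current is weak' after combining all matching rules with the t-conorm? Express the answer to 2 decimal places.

R1: idle=0.62, ¬low=1−0.67=0.33; AND[min(a, b)] → w = 0.33
R2: moderate=0.59, mid=0.88; AND[min(a, b)] → w = 0.59
R3: mid=0.88, moderate=0.59; AND[min(a, b)] → w = 0.59
Rules with consequent 'weak': {R1, R2} → strengths 0.33, 0.59
Aggregate via t-conorm [max(a, b)]: 0.59

0.59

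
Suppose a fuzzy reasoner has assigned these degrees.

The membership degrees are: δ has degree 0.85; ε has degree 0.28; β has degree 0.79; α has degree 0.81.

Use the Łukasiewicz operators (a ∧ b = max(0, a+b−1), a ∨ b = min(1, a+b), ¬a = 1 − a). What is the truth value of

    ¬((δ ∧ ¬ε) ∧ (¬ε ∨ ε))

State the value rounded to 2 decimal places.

¬ε = 1 − 0.28 = 0.72
δ ∧ ¬ε = max(0, a+b−1) on (0.85, 0.72) = 0.57
¬ε = 1 − 0.28 = 0.72
¬ε ∨ ε = min(1, a+b) on (0.72, 0.28) = 1.00
(δ ∧ ¬ε) ∧ (¬ε ∨ ε) = max(0, a+b−1) on (0.57, 1.00) = 0.57
¬((δ ∧ ¬ε) ∧ (¬ε ∨ ε)) = 1 − 0.57 = 0.43

0.43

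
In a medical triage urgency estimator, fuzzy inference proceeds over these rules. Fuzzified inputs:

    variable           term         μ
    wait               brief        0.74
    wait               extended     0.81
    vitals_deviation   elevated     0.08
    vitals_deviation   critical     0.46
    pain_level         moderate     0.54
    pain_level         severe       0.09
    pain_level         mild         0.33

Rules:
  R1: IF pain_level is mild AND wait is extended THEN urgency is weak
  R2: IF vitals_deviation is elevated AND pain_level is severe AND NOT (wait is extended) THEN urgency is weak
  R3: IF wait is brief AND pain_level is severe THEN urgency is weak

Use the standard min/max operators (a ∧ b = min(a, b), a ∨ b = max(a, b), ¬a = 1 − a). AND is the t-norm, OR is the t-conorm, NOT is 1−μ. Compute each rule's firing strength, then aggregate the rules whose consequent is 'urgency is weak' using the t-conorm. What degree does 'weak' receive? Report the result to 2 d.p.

0.33

R1: mild=0.33, extended=0.81; AND[min(a, b)] → w = 0.33
R2: elevated=0.08, severe=0.09, ¬extended=1−0.81=0.19; AND[min(a, b)] → w = 0.08
R3: brief=0.74, severe=0.09; AND[min(a, b)] → w = 0.09
Rules with consequent 'weak': {R1, R2, R3} → strengths 0.33, 0.08, 0.09
Aggregate via t-conorm [max(a, b)]: 0.33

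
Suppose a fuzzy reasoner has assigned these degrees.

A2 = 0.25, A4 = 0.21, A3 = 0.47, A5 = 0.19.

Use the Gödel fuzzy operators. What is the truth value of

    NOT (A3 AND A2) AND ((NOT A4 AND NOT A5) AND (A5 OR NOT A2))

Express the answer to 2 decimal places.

0.75

A3 AND A2 = min(a, b) on (0.47, 0.25) = 0.25
NOT (A3 AND A2) = 1 − 0.25 = 0.75
NOT A4 = 1 − 0.21 = 0.79
NOT A5 = 1 − 0.19 = 0.81
NOT A4 AND NOT A5 = min(a, b) on (0.79, 0.81) = 0.79
NOT A2 = 1 − 0.25 = 0.75
A5 OR NOT A2 = max(a, b) on (0.19, 0.75) = 0.75
(NOT A4 AND NOT A5) AND (A5 OR NOT A2) = min(a, b) on (0.79, 0.75) = 0.75
NOT (A3 AND A2) AND ((NOT A4 AND NOT A5) AND (A5 OR NOT A2)) = min(a, b) on (0.75, 0.75) = 0.75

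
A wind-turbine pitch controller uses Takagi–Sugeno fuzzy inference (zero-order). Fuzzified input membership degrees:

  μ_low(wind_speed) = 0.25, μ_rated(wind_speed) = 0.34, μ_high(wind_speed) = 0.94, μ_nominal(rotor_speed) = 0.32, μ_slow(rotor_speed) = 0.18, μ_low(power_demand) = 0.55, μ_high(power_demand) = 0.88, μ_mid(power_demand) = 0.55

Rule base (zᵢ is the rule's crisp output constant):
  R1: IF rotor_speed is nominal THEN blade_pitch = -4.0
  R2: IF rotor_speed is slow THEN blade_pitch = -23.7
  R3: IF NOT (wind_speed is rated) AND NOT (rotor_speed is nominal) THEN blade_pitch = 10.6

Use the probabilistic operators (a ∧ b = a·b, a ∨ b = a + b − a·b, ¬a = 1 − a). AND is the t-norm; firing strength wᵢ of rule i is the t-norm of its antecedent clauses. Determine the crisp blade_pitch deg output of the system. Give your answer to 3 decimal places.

-0.831

R1 (z=-4.0): nominal=0.32 → w = 0.3200
R2 (z=-23.7): slow=0.18 → w = 0.1800
R3 (z=10.6): ¬rated=1−0.34=0.66, ¬nominal=1−0.32=0.68; AND[a·b] → w = 0.4488
Weighted average = (0.3200·-4.0 + 0.1800·-23.7 + 0.4488·10.6) / (0.3200 + 0.1800 + 0.4488)
  = -0.7887 / 0.9488 = -0.831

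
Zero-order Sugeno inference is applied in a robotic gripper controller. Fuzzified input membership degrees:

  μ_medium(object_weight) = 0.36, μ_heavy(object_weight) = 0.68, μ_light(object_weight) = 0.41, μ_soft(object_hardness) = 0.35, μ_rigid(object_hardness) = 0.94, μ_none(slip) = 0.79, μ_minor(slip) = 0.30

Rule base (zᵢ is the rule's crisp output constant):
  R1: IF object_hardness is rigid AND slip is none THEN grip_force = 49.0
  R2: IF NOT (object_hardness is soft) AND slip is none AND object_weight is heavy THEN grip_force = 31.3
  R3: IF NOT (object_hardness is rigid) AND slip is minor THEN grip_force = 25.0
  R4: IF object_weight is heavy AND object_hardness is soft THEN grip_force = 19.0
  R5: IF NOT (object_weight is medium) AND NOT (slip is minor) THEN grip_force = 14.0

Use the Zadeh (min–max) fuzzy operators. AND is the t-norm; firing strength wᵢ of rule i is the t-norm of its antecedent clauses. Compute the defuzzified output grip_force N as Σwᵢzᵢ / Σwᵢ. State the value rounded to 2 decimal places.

R1 (z=49.0): rigid=0.94, none=0.79; AND[min(a, b)] → w = 0.79
R2 (z=31.3): ¬soft=1−0.35=0.65, none=0.79, heavy=0.68; AND[min(a, b)] → w = 0.65
R3 (z=25.0): ¬rigid=1−0.94=0.06, minor=0.30; AND[min(a, b)] → w = 0.06
R4 (z=19.0): heavy=0.68, soft=0.35; AND[min(a, b)] → w = 0.35
R5 (z=14.0): ¬medium=1−0.36=0.64, ¬minor=1−0.30=0.70; AND[min(a, b)] → w = 0.64
Weighted average = (0.79·49.0 + 0.65·31.3 + 0.06·25.0 + 0.35·19.0 + 0.64·14.0) / (0.79 + 0.65 + 0.06 + 0.35 + 0.64)
  = 76.1650 / 2.4900 = 30.59

30.59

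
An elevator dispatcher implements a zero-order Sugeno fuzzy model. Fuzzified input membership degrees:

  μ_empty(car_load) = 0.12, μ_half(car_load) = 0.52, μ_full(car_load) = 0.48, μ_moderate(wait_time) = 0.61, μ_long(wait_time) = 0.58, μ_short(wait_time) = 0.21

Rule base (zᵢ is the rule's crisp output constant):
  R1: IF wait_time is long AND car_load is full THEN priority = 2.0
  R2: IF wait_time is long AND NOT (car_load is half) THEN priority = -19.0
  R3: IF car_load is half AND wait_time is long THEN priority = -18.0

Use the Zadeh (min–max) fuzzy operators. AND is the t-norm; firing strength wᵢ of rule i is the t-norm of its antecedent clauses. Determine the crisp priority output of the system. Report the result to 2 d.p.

R1 (z=2.0): long=0.58, full=0.48; AND[min(a, b)] → w = 0.48
R2 (z=-19.0): long=0.58, ¬half=1−0.52=0.48; AND[min(a, b)] → w = 0.48
R3 (z=-18.0): half=0.52, long=0.58; AND[min(a, b)] → w = 0.52
Weighted average = (0.48·2.0 + 0.48·-19.0 + 0.52·-18.0) / (0.48 + 0.48 + 0.52)
  = -17.5200 / 1.4800 = -11.84

-11.84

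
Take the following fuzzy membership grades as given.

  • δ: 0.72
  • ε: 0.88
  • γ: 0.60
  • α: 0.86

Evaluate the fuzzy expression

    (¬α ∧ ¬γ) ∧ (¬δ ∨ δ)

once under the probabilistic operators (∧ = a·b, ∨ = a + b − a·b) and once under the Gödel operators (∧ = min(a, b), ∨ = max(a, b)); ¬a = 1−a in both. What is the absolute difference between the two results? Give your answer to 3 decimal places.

0.095

Under probabilistic:
  ¬α = 1 − 0.8600 = 0.1400
  ¬γ = 1 − 0.6000 = 0.4000
  ¬α ∧ ¬γ = a·b on (0.1400, 0.4000) = 0.0560
  ¬δ = 1 − 0.7200 = 0.2800
  ¬δ ∨ δ = a + b − a·b on (0.2800, 0.7200) = 0.7984
  (¬α ∧ ¬γ) ∧ (¬δ ∨ δ) = a·b on (0.0560, 0.7984) = 0.0447
  → value = 0.0447
Under Gödel:
  ¬α = 1 − 0.86 = 0.14
  ¬γ = 1 − 0.60 = 0.40
  ¬α ∧ ¬γ = min(a, b) on (0.14, 0.40) = 0.14
  ¬δ = 1 − 0.72 = 0.28
  ¬δ ∨ δ = max(a, b) on (0.28, 0.72) = 0.72
  (¬α ∧ ¬γ) ∧ (¬δ ∨ δ) = min(a, b) on (0.14, 0.72) = 0.14
  → value = 0.1400
|0.0447 − 0.1400| = 0.095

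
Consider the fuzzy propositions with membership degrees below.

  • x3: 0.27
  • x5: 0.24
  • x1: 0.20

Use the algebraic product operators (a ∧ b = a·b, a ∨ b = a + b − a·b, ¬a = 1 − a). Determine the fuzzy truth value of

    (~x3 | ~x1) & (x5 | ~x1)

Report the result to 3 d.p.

0.802

~x3 = 1 − 0.2700 = 0.7300
~x1 = 1 − 0.2000 = 0.8000
~x3 | ~x1 = a + b − a·b on (0.7300, 0.8000) = 0.9460
~x1 = 1 − 0.2000 = 0.8000
x5 | ~x1 = a + b − a·b on (0.2400, 0.8000) = 0.8480
(~x3 | ~x1) & (x5 | ~x1) = a·b on (0.9460, 0.8480) = 0.8022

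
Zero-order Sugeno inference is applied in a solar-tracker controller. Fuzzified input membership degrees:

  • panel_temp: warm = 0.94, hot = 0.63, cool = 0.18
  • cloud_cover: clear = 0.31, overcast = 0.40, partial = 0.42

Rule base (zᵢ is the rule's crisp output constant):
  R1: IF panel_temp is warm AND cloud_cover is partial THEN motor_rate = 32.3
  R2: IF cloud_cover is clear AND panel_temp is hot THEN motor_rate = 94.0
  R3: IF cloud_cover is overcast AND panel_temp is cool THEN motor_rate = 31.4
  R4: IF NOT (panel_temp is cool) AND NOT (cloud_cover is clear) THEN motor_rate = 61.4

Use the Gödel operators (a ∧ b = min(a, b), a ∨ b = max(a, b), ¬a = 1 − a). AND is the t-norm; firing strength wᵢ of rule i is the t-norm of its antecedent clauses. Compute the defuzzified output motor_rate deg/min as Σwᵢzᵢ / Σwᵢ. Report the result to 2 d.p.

56.70

R1 (z=32.3): warm=0.94, partial=0.42; AND[min(a, b)] → w = 0.42
R2 (z=94.0): clear=0.31, hot=0.63; AND[min(a, b)] → w = 0.31
R3 (z=31.4): overcast=0.40, cool=0.18; AND[min(a, b)] → w = 0.18
R4 (z=61.4): ¬cool=1−0.18=0.82, ¬clear=1−0.31=0.69; AND[min(a, b)] → w = 0.69
Weighted average = (0.42·32.3 + 0.31·94.0 + 0.18·31.4 + 0.69·61.4) / (0.42 + 0.31 + 0.18 + 0.69)
  = 90.7240 / 1.6000 = 56.70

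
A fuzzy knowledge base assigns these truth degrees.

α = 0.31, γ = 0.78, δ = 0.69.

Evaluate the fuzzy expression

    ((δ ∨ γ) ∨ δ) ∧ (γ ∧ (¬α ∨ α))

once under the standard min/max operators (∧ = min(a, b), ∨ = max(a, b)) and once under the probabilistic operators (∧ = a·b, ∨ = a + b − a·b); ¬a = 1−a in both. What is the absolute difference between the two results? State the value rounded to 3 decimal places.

Under standard min/max:
  δ ∨ γ = max(a, b) on (0.69, 0.78) = 0.78
  (δ ∨ γ) ∨ δ = max(a, b) on (0.78, 0.69) = 0.78
  ¬α = 1 − 0.31 = 0.69
  ¬α ∨ α = max(a, b) on (0.69, 0.31) = 0.69
  γ ∧ (¬α ∨ α) = min(a, b) on (0.78, 0.69) = 0.69
  ((δ ∨ γ) ∨ δ) ∧ (γ ∧ (¬α ∨ α)) = min(a, b) on (0.78, 0.69) = 0.69
  → value = 0.6900
Under probabilistic:
  δ ∨ γ = a + b − a·b on (0.6900, 0.7800) = 0.9318
  (δ ∨ γ) ∨ δ = a + b − a·b on (0.9318, 0.6900) = 0.9789
  ¬α = 1 − 0.3100 = 0.6900
  ¬α ∨ α = a + b − a·b on (0.6900, 0.3100) = 0.7861
  γ ∧ (¬α ∨ α) = a·b on (0.7800, 0.7861) = 0.6132
  ((δ ∨ γ) ∨ δ) ∧ (γ ∧ (¬α ∨ α)) = a·b on (0.9789, 0.6132) = 0.6002
  → value = 0.6002
|0.6900 − 0.6002| = 0.090

0.090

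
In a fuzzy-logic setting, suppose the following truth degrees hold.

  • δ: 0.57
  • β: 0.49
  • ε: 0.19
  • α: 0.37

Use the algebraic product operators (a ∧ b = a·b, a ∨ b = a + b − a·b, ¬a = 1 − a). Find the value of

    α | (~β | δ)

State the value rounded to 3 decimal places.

~β = 1 − 0.4900 = 0.5100
~β | δ = a + b − a·b on (0.5100, 0.5700) = 0.7893
α | (~β | δ) = a + b − a·b on (0.3700, 0.7893) = 0.8673

0.867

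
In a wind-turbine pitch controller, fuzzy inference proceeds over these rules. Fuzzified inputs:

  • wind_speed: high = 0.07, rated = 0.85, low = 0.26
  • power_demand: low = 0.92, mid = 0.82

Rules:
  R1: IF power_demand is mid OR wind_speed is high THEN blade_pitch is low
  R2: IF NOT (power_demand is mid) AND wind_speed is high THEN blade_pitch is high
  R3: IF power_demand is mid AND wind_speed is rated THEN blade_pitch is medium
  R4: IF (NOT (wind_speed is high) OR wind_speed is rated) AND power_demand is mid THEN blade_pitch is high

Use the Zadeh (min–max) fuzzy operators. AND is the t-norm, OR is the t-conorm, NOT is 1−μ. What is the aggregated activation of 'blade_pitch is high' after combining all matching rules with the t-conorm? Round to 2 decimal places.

0.82

R1: mid=0.82, high=0.07; OR[max(a, b)] → w = 0.82
R2: ¬mid=1−0.82=0.18, high=0.07; AND[min(a, b)] → w = 0.07
R3: mid=0.82, rated=0.85; AND[min(a, b)] → w = 0.82
R4: (¬high=1−0.07=0.93 OR rated=0.85) = 0.93; AND[min(a, b)] with mid=0.82 → w = 0.82
Rules with consequent 'high': {R2, R4} → strengths 0.07, 0.82
Aggregate via t-conorm [max(a, b)]: 0.82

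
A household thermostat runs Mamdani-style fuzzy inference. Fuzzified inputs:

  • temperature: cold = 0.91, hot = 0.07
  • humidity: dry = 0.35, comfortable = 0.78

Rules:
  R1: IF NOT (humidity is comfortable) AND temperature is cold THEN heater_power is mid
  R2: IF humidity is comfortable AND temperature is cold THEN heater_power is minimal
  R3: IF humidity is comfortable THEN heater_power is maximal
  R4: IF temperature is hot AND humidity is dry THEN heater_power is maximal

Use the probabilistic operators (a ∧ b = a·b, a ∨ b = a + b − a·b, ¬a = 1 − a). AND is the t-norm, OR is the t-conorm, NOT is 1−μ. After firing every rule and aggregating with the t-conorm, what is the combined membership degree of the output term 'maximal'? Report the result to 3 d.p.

R1: ¬comfortable=1−0.78=0.22, cold=0.91; AND[a·b] → w = 0.2002
R2: comfortable=0.78, cold=0.91; AND[a·b] → w = 0.7098
R3: comfortable=0.78 → w = 0.7800
R4: hot=0.07, dry=0.35; AND[a·b] → w = 0.0245
Rules with consequent 'maximal': {R3, R4} → strengths 0.7800, 0.0245
Aggregate via t-conorm [a + b − a·b]: 0.7854

0.785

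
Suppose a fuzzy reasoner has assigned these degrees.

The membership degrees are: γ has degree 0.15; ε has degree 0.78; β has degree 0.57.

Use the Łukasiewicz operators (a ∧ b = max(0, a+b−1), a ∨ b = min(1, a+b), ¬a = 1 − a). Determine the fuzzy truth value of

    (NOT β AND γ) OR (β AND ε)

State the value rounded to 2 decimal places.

NOT β = 1 − 0.57 = 0.43
NOT β AND γ = max(0, a+b−1) on (0.43, 0.15) = 0.00
β AND ε = max(0, a+b−1) on (0.57, 0.78) = 0.35
(NOT β AND γ) OR (β AND ε) = min(1, a+b) on (0.00, 0.35) = 0.35

0.35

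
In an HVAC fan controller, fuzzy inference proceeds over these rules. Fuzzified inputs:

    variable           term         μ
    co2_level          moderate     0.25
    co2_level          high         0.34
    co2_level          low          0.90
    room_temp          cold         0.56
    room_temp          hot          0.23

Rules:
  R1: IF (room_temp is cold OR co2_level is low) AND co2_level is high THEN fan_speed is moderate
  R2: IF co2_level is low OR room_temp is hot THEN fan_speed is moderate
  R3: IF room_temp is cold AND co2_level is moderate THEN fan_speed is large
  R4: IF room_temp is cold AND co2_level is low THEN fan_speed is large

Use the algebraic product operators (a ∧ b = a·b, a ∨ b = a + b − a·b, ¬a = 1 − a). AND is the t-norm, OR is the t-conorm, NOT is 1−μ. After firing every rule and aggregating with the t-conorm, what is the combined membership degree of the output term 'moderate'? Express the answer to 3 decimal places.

R1: (cold=0.56 OR low=0.90) = 0.9560; AND[a·b] with high=0.34 → w = 0.3250
R2: low=0.90, hot=0.23; OR[a + b − a·b] → w = 0.9230
R3: cold=0.56, moderate=0.25; AND[a·b] → w = 0.1400
R4: cold=0.56, low=0.90; AND[a·b] → w = 0.5040
Rules with consequent 'moderate': {R1, R2} → strengths 0.3250, 0.9230
Aggregate via t-conorm [a + b − a·b]: 0.9480

0.948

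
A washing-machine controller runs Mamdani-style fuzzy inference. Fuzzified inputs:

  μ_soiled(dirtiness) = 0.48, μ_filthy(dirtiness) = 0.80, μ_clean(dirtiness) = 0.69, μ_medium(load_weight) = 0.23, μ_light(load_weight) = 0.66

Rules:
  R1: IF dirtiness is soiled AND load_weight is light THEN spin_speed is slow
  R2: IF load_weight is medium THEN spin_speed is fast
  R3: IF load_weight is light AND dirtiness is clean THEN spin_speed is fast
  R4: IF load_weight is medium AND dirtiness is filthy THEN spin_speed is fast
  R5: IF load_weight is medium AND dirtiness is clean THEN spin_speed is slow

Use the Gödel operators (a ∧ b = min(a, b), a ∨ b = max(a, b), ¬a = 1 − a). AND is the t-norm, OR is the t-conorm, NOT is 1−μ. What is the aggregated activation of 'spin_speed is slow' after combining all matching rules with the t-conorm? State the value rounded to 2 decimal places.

R1: soiled=0.48, light=0.66; AND[min(a, b)] → w = 0.48
R2: medium=0.23 → w = 0.23
R3: light=0.66, clean=0.69; AND[min(a, b)] → w = 0.66
R4: medium=0.23, filthy=0.80; AND[min(a, b)] → w = 0.23
R5: medium=0.23, clean=0.69; AND[min(a, b)] → w = 0.23
Rules with consequent 'slow': {R1, R5} → strengths 0.48, 0.23
Aggregate via t-conorm [max(a, b)]: 0.48

0.48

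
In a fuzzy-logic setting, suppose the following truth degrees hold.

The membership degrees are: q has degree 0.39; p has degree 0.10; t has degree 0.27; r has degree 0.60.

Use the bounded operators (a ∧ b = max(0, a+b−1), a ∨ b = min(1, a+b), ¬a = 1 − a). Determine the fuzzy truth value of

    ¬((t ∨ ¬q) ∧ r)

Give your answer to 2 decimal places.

¬q = 1 − 0.39 = 0.61
t ∨ ¬q = min(1, a+b) on (0.27, 0.61) = 0.88
(t ∨ ¬q) ∧ r = max(0, a+b−1) on (0.88, 0.60) = 0.48
¬((t ∨ ¬q) ∧ r) = 1 − 0.48 = 0.52

0.52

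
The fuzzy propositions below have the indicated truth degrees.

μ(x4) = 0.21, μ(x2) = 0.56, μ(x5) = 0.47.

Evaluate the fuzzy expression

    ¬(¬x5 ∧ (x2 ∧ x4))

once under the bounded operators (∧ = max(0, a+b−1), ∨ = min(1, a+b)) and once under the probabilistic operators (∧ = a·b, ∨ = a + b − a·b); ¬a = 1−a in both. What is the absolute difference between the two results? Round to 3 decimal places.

0.062

Under bounded:
  ¬x5 = 1 − 0.47 = 0.53
  x2 ∧ x4 = max(0, a+b−1) on (0.56, 0.21) = 0.00
  ¬x5 ∧ (x2 ∧ x4) = max(0, a+b−1) on (0.53, 0.00) = 0.00
  ¬(¬x5 ∧ (x2 ∧ x4)) = 1 − 0.00 = 1.00
  → value = 1.0000
Under probabilistic:
  ¬x5 = 1 − 0.4700 = 0.5300
  x2 ∧ x4 = a·b on (0.5600, 0.2100) = 0.1176
  ¬x5 ∧ (x2 ∧ x4) = a·b on (0.5300, 0.1176) = 0.0623
  ¬(¬x5 ∧ (x2 ∧ x4)) = 1 − 0.0623 = 0.9377
  → value = 0.9377
|1.0000 − 0.9377| = 0.062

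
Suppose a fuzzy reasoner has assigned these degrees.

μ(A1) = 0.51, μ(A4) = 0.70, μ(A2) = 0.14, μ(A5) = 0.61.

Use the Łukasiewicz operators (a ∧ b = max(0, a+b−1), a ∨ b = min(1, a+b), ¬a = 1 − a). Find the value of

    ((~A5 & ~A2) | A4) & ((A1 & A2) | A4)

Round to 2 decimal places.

0.65

~A5 = 1 − 0.61 = 0.39
~A2 = 1 − 0.14 = 0.86
~A5 & ~A2 = max(0, a+b−1) on (0.39, 0.86) = 0.25
(~A5 & ~A2) | A4 = min(1, a+b) on (0.25, 0.70) = 0.95
A1 & A2 = max(0, a+b−1) on (0.51, 0.14) = 0.00
(A1 & A2) | A4 = min(1, a+b) on (0.00, 0.70) = 0.70
((~A5 & ~A2) | A4) & ((A1 & A2) | A4) = max(0, a+b−1) on (0.95, 0.70) = 0.65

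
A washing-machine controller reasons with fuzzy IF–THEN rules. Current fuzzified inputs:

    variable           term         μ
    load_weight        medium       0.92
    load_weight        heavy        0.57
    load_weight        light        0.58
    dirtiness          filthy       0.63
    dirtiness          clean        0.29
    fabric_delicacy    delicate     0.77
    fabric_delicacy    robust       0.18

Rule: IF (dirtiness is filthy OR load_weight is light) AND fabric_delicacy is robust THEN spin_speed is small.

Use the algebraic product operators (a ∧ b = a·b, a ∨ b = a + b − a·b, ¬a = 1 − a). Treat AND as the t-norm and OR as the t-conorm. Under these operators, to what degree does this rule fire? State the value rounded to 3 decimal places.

0.152

firing strength: (filthy=0.63 OR light=0.58) = 0.8446; AND[a·b] with robust=0.18 → w = 0.1520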